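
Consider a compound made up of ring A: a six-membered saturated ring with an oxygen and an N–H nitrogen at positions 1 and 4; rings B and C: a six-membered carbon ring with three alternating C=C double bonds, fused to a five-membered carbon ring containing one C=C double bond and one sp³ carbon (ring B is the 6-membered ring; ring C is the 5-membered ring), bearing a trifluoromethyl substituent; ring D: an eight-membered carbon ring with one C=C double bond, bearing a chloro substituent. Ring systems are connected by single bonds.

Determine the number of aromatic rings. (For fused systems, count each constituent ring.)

Ring A has only sp³ atoms, so it is not fully conjugated — not aromatic (morpholine).
Ring B is planar and fully conjugated; 3 ring double bonds give 6 π electrons. Since 6 = 4n+2 (n=1), ring B is aromatic (benzene ring).
Ring C has one sp³ carbon, so it is not fully conjugated — not aromatic (cyclopentene ring).
Ring D has six sp³ carbons, so it is not fully conjugated — not aromatic (cyclooctene).
Aromatic: B. Total: 1.

1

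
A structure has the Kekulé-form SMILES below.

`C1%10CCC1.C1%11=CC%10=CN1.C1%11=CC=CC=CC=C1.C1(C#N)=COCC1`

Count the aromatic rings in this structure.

1

The SMILES encodes a four-membered saturated carbon ring; a five-membered ring of four carbons and one nitrogen bearing a hydrogen, with two C=C double bonds; an eight-membered carbon ring with four alternating C=C double bonds; a five-membered ring of four carbons and one oxygen, with one C=C double bond and two sp³ carbons.
The 4-membered ring has only sp³ atoms, so it is not fully conjugated — not aromatic (cyclobutane).
The 5-membered ring with one N–H is fully conjugated (every ring atom contributes a p orbital); 2 ring double bonds (4 π electrons) plus a heteroatom lone pair (2) give 6 π electrons. That satisfies 4n+2 with n=1, so it is aromatic (pyrrole).
The 8-membered ring has only sp² ring atoms; a planar conformation would have a fully conjugated π system of 8 electrons. But 8 = 4(2), which is 4n not 4n+2, so it is not aromatic (cyclooctatetraene) — cyclooctatetraene distorts into a non-planar tub to avoid antiaromaticity.
The 5-membered ring with one oxygen has two sp³ carbons, so it is not fully conjugated — not aromatic (2,3-dihydrofuran).
1 of the 4 rings is aromatic. Total: 1.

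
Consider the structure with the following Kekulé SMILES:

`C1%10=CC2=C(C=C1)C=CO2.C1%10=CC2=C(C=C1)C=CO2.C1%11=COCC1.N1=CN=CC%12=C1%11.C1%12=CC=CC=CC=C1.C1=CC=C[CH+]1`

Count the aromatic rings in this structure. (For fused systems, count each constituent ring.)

The SMILES encodes a six-membered carbon ring with three alternating C=C double bonds, fused to a five-membered ring containing one oxygen and two C=C double bonds; a six-membered carbon ring with three alternating C=C double bonds, fused to a five-membered ring containing one oxygen and two C=C double bonds; a five-membered ring of four carbons and one oxygen, with one C=C double bond and two sp³ carbons; a six-membered ring with nitrogens at positions 1 and 3 and three alternating double bonds; an eight-membered carbon ring with four alternating C=C double bonds; a five-membered all-carbon ring bearing a positive charge on one carbon, with two C=C double bonds.
The fused 6/5-membered bicyclic (with one oxygen) is a single π system with 9 sp² atoms and 10 π electrons from ring double bonds plus a heteroatom lone pair. 10 = 4(2)+2, so the system is aromatic and both rings count as aromatic (benzofuran).
The fused 6/5-membered bicyclic (with one oxygen) is a single π system with 9 sp² atoms and 10 π electrons from ring double bonds plus a heteroatom lone pair. 10 = 4(2)+2, so the system is aromatic and both rings count as aromatic (benzofuran).
The 5-membered ring with one oxygen has two sp³ carbons, so it is not fully conjugated — not aromatic (2,3-dihydrofuran).
The 6-membered ring with two nitrogens (1,3) has a continuous p-orbital overlap around the ring; 3 ring double bonds give 6 π electrons. That satisfies 4n+2 with n=1, so it is aromatic (pyrimidine).
The 8-membered ring has only sp² ring atoms; a planar conformation would have a fully conjugated π system of 8 electrons. But 8 = 4(2), which is 4n not 4n+2, so it is not aromatic (cyclooctatetraene) — cyclooctatetraene distorts into a non-planar tub to avoid antiaromaticity.
The 5-membered ring has only sp² ring atoms; a planar conformation would have a fully conjugated π system of 4 electrons. But 4 = 4(1), which is 4n not 4n+2, so it is not aromatic (cyclopentadienyl cation).
5 of the 8 rings are aromatic. Total: 5.

5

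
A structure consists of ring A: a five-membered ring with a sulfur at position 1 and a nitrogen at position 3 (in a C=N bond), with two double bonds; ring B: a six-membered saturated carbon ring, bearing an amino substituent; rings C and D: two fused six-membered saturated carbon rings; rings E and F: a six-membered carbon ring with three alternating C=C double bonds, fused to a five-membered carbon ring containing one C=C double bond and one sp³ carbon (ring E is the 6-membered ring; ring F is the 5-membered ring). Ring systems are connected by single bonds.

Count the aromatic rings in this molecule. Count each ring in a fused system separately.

Ring A is planar and fully conjugated; 2 ring double bonds (4 π electrons) plus a heteroatom lone pair (2) give 6 π electrons. Since 6 = 4n+2 (n=1), ring A is aromatic (thiazole).
Ring B has only sp³ atoms, so it is not fully conjugated — not aromatic (cyclohexane).
Ring C has only sp³ atoms, so it is not fully conjugated — not aromatic (cyclohexane ring).
Ring D has only sp³ atoms, so it is not fully conjugated — not aromatic (cyclohexane ring).
Ring E is fully conjugated (every ring atom contributes a p orbital); 3 ring double bonds give 6 π electrons. That satisfies 4n+2 with n=1, so ring E is aromatic (benzene ring).
Ring F has one sp³ carbon, so it is not fully conjugated — not aromatic (cyclopentene ring).
Aromatic: A, E. Total: 2.

2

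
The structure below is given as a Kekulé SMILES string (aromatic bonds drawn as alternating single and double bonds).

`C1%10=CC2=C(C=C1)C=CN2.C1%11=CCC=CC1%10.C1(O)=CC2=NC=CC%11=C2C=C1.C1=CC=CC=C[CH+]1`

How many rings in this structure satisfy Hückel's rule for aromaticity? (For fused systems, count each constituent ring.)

The SMILES encodes a six-membered carbon ring with three alternating C=C double bonds, fused to a five-membered ring containing one N–H nitrogen and two C=C double bonds; a six-membered carbon ring with two isolated C=C double bonds and two sp³ carbons; two fused six-membered rings, each with three alternating double bonds; one ring is all carbon and the other has one ring nitrogen; a seven-membered all-carbon ring bearing a positive charge on one carbon, with three C=C double bonds.
The fused 6/5-membered bicyclic (with one N–H) is a single π system with 9 sp² atoms and 10 π electrons from ring double bonds plus a heteroatom lone pair. 10 = 4(2)+2, so the system is aromatic and both rings count as aromatic (indole).
The 6-membered ring has two sp³ carbons, so it is not fully conjugated — not aromatic (1,4-cyclohexadiene).
The fused 6/6-membered bicyclic (with one nitrogen) is a single π system with 10 sp² atoms and 10 π electrons from ring double bonds. 10 = 4(2)+2, so the system is aromatic and both rings count as aromatic (quinoline).
The 7-membered ring is fully conjugated (every ring atom contributes a p orbital); 3 ring double bonds (6 π electrons) plus the carbocation's empty p orbital (0, but keeps the ring conjugated) give 6 π electrons. 6 = 4(1)+2, so it is aromatic (tropylium cation).
5 of the 6 rings are aromatic. Total: 5.

5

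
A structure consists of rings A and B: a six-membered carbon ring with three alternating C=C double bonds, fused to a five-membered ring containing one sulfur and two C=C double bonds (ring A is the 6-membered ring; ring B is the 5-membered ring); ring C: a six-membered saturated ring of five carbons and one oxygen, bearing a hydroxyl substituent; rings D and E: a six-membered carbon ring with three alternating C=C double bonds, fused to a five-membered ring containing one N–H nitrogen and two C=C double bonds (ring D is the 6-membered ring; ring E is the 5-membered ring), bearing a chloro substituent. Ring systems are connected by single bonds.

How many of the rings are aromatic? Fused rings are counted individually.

4

Rings A and B form a fused bicyclic system (with one sulfur) with 9 sp² atoms and 10 π electrons from ring double bonds plus a heteroatom lone pair. 10 = 4(2)+2, so the system is aromatic and both rings count as aromatic (benzothiophene).
Ring C has only sp³ atoms, so it is not fully conjugated — not aromatic (tetrahydropyran).
Rings D and E form a fused bicyclic system (with one N–H) with 9 sp² atoms and 10 π electrons from ring double bonds plus a heteroatom lone pair. 10 = 4(2)+2, so the system is aromatic and both rings count as aromatic (indole).
Aromatic: A, B, D, E. Total: 4.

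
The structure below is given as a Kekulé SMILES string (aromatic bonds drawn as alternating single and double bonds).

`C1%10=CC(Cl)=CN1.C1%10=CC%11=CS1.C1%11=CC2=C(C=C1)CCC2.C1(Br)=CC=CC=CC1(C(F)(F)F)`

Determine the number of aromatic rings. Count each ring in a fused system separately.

The SMILES encodes a five-membered ring of four carbons and one nitrogen bearing a hydrogen, with two C=C double bonds; a five-membered ring of four carbons and one sulfur, with two C=C double bonds; a six-membered carbon ring with three alternating C=C double bonds, fused to a saturated five-membered carbon ring; a seven-membered carbon ring with three C=C double bonds and one sp³ carbon.
The 5-membered ring with one N–H is planar and fully conjugated; 2 ring double bonds (4 π electrons) plus a heteroatom lone pair (2) give 6 π electrons. 6 = 4(1)+2, so it is aromatic (pyrrole).
The 5-membered ring with one sulfur is planar and fully conjugated; 2 ring double bonds (4 π electrons) plus a heteroatom lone pair (2) give 6 π electrons. 6 = 4(1)+2, so it is aromatic (thiophene).
The 6-membered ring is planar and fully conjugated; 3 ring double bonds give 6 π electrons. 6 = 4(1)+2, so it is aromatic (benzene ring).
The 5-membered ring has three sp³ carbons, so it is not fully conjugated — not aromatic (cyclopentane ring).
The 7-membered ring has one sp³ carbon, so it is not fully conjugated — not aromatic (cycloheptatriene).
3 of the 5 rings are aromatic. Total: 3.

3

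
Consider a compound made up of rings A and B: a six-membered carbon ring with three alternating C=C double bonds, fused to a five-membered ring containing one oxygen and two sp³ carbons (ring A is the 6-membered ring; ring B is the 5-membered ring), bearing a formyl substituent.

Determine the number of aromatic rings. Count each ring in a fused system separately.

Ring A is fully conjugated (every ring atom contributes a p orbital); 3 ring double bonds give 6 π electrons. That satisfies 4n+2 with n=1, so ring A is aromatic (benzene ring).
Ring B has two sp³ carbons, so it is not fully conjugated — not aromatic (oxolane ring).
Aromatic: A. Total: 1.

1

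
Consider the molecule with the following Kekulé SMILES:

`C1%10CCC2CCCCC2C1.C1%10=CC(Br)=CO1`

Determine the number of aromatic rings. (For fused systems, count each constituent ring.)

1

The SMILES encodes two fused six-membered saturated carbon rings; a five-membered ring of four carbons and one oxygen, with two C=C double bonds.
The 6-membered ring has only sp³ atoms, so it is not fully conjugated — not aromatic (cyclohexane ring).
The second 6-membered ring has only sp³ atoms, so it is not fully conjugated — not aromatic (cyclohexane ring).
The 5-membered ring with one oxygen is fully conjugated (every ring atom contributes a p orbital); 2 ring double bonds (4 π electrons) plus a heteroatom lone pair (2) give 6 π electrons. That satisfies 4n+2 with n=1, so it is aromatic (furan).
1 of the 3 rings is aromatic. Total: 1.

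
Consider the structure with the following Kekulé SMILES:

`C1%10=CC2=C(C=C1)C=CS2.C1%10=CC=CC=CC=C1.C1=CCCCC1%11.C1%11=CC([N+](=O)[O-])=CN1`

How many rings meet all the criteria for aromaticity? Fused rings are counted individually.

3

The SMILES encodes a six-membered carbon ring with three alternating C=C double bonds, fused to a five-membered ring containing one sulfur and two C=C double bonds; an eight-membered carbon ring with four alternating C=C double bonds; a six-membered carbon ring with one C=C double bond; a five-membered ring of four carbons and one nitrogen bearing a hydrogen, with two C=C double bonds.
The fused 6/5-membered bicyclic (with one sulfur) is a single π system with 9 sp² atoms and 10 π electrons from ring double bonds plus a heteroatom lone pair. 10 = 4(2)+2, so the system is aromatic and both rings count as aromatic (benzothiophene).
The 8-membered ring has only sp² ring atoms; a planar conformation would have a fully conjugated π system of 8 electrons. But 8 = 4(2), which is 4n not 4n+2, so it is not aromatic (cyclooctatetraene) — cyclooctatetraene distorts into a non-planar tub to avoid antiaromaticity.
The 6-membered ring has four sp³ carbons, so it is not fully conjugated — not aromatic (cyclohexene).
The 5-membered ring with one N–H is planar and fully conjugated; 2 ring double bonds (4 π electrons) plus a heteroatom lone pair (2) give 6 π electrons. Since 6 = 4n+2 (n=1), it is aromatic (pyrrole).
3 of the 5 rings are aromatic. Total: 3.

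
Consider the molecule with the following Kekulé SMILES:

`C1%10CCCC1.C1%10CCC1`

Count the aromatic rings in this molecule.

0

The SMILES encodes a five-membered saturated carbon ring; a four-membered saturated carbon ring.
The 5-membered ring has only sp³ atoms, so it is not fully conjugated — not aromatic (cyclopentane).
The 4-membered ring has only sp³ atoms, so it is not fully conjugated — not aromatic (cyclobutane).
None of the rings are aromatic. Total: 0.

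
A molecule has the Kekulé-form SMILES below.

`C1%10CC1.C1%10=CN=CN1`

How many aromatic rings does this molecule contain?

1

The SMILES encodes a three-membered saturated carbon ring; a five-membered ring with nitrogens at positions 1 and 3 (one bearing H, one in a C=N bond) and two double bonds.
The 3-membered ring has only sp³ atoms, so it is not fully conjugated — not aromatic (cyclopropane).
The 5-membered ring with two nitrogens (one N–H, one =N–) has a continuous p-orbital overlap around the ring; 2 ring double bonds (4 π electrons) plus a heteroatom lone pair (2) give 6 π electrons. Since 6 = 4n+2 (n=1), it is aromatic (imidazole).
1 of the 2 rings is aromatic. Total: 1.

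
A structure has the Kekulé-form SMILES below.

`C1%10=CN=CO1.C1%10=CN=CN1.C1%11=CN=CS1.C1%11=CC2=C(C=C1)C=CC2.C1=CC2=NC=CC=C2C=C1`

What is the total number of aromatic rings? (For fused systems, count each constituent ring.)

The SMILES encodes a five-membered ring with an oxygen at position 1 and a nitrogen at position 3 (in a C=N bond), with two double bonds; a five-membered ring with nitrogens at positions 1 and 3 (one bearing H, one in a C=N bond) and two double bonds; a five-membered ring with a sulfur at position 1 and a nitrogen at position 3 (in a C=N bond), with two double bonds; a six-membered carbon ring with three alternating C=C double bonds, fused to a five-membered carbon ring containing one C=C double bond and one sp³ carbon; two fused six-membered rings, each with three alternating double bonds; one ring is all carbon and the other has one ring nitrogen.
The 5-membered ring with one oxygen and one =N– has a continuous p-orbital overlap around the ring; 2 ring double bonds (4 π electrons) plus a heteroatom lone pair (2) give 6 π electrons. That satisfies 4n+2 with n=1, so it is aromatic (oxazole).
The 5-membered ring with two nitrogens (one N–H, one =N–) has a continuous p-orbital overlap around the ring; 2 ring double bonds (4 π electrons) plus a heteroatom lone pair (2) give 6 π electrons. 6 = 4(1)+2, so it is aromatic (imidazole).
The 5-membered ring with one sulfur and one =N– is fully conjugated (every ring atom contributes a p orbital); 2 ring double bonds (4 π electrons) plus a heteroatom lone pair (2) give 6 π electrons. That satisfies 4n+2 with n=1, so it is aromatic (thiazole).
The 6-membered ring is planar and fully conjugated; 3 ring double bonds give 6 π electrons. 6 = 4(1)+2, so it is aromatic (benzene ring).
The 5-membered ring has one sp³ carbon, so it is not fully conjugated — not aromatic (cyclopentene ring).
The fused 6/6-membered bicyclic (with one nitrogen) is a single π system with 10 sp² atoms and 10 π electrons from ring double bonds. 10 = 4(2)+2, so the system is aromatic and both rings count as aromatic (quinoline).
6 of the 7 rings are aromatic. Total: 6.

6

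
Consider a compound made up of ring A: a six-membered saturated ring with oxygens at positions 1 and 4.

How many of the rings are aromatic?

Ring A has only sp³ atoms, so it is not fully conjugated — not aromatic (1,4-dioxane).

0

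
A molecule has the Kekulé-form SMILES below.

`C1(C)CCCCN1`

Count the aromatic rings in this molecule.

0

The SMILES encodes a six-membered saturated ring of five carbons and one N–H nitrogen.
The 6-membered ring with one N–H has only sp³ atoms, so it is not fully conjugated — not aromatic (piperidine).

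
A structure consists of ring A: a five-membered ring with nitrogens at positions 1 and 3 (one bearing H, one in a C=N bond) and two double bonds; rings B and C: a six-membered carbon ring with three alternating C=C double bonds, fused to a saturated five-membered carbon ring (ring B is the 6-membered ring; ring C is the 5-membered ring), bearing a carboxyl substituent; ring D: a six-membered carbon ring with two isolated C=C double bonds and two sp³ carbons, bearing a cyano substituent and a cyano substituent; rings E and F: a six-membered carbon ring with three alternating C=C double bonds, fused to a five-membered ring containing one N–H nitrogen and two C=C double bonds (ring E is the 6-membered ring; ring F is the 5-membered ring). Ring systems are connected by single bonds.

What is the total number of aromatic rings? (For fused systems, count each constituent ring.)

4

Ring A is planar and fully conjugated; 2 ring double bonds (4 π electrons) plus a heteroatom lone pair (2) give 6 π electrons. Since 6 = 4n+2 (n=1), ring A is aromatic (imidazole).
Ring B has a continuous p-orbital overlap around the ring; 3 ring double bonds give 6 π electrons. Since 6 = 4n+2 (n=1), ring B is aromatic (benzene ring).
Ring C has three sp³ carbons, so it is not fully conjugated — not aromatic (cyclopentane ring).
Ring D has two sp³ carbons, so it is not fully conjugated — not aromatic (1,4-cyclohexadiene).
Rings E and F form a fused bicyclic system (with one N–H) with 9 sp² atoms and 10 π electrons from ring double bonds plus a heteroatom lone pair. 10 = 4(2)+2, so the system is aromatic and both rings count as aromatic (indole).
Aromatic: A, B, E, F. Total: 4.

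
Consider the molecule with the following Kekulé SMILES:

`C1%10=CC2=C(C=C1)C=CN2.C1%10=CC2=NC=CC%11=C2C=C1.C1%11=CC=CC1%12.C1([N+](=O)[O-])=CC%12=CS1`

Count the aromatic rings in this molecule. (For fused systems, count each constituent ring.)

5

The SMILES encodes a six-membered carbon ring with three alternating C=C double bonds, fused to a five-membered ring containing one N–H nitrogen and two C=C double bonds; two fused six-membered rings, each with three alternating double bonds; one ring is all carbon and the other has one ring nitrogen; a five-membered carbon ring with two conjugated C=C double bonds and one sp³ carbon; a five-membered ring of four carbons and one sulfur, with two C=C double bonds.
The fused 6/5-membered bicyclic (with one N–H) is a single π system with 9 sp² atoms and 10 π electrons from ring double bonds plus a heteroatom lone pair. 10 = 4(2)+2, so the system is aromatic and both rings count as aromatic (indole).
The fused 6/6-membered bicyclic (with one nitrogen) is a single π system with 10 sp² atoms and 10 π electrons from ring double bonds. 10 = 4(2)+2, so the system is aromatic and both rings count as aromatic (quinoline).
The 5-membered ring has one sp³ carbon, so it is not fully conjugated — not aromatic (cyclopentadiene).
The 5-membered ring with one sulfur has a continuous p-orbital overlap around the ring; 2 ring double bonds (4 π electrons) plus a heteroatom lone pair (2) give 6 π electrons. Since 6 = 4n+2 (n=1), it is aromatic (thiophene).
5 of the 6 rings are aromatic. Total: 5.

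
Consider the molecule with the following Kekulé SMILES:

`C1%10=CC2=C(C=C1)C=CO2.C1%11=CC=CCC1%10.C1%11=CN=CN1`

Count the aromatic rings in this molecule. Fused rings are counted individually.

3

The SMILES encodes a six-membered carbon ring with three alternating C=C double bonds, fused to a five-membered ring containing one oxygen and two C=C double bonds; a six-membered carbon ring with two conjugated C=C double bonds and two sp³ carbons; a five-membered ring with nitrogens at positions 1 and 3 (one bearing H, one in a C=N bond) and two double bonds.
The fused 6/5-membered bicyclic (with one oxygen) is a single π system with 9 sp² atoms and 10 π electrons from ring double bonds plus a heteroatom lone pair. 10 = 4(2)+2, so the system is aromatic and both rings count as aromatic (benzofuran).
The 6-membered ring has two sp³ carbons, so it is not fully conjugated — not aromatic (1,3-cyclohexadiene).
The 5-membered ring with two nitrogens (one N–H, one =N–) has a continuous p-orbital overlap around the ring; 2 ring double bonds (4 π electrons) plus a heteroatom lone pair (2) give 6 π electrons. Since 6 = 4n+2 (n=1), it is aromatic (imidazole).
3 of the 4 rings are aromatic. Total: 3.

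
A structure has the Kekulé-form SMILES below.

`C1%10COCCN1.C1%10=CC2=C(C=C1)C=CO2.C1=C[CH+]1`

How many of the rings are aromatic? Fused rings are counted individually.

The SMILES encodes a six-membered saturated ring with an oxygen and an N–H nitrogen at positions 1 and 4; a six-membered carbon ring with three alternating C=C double bonds, fused to a five-membered ring containing one oxygen and two C=C double bonds; a three-membered all-carbon ring bearing a positive charge on one carbon, with one C=C double bond.
The 6-membered ring with one oxygen and one N–H (1,4) has only sp³ atoms, so it is not fully conjugated — not aromatic (morpholine).
The fused 6/5-membered bicyclic (with one oxygen) is a single π system with 9 sp² atoms and 10 π electrons from ring double bonds plus a heteroatom lone pair. 10 = 4(2)+2, so the system is aromatic and both rings count as aromatic (benzofuran).
The 3-membered ring is fully conjugated (every ring atom contributes a p orbital); 1 ring double bond (2 π electrons) plus the carbocation's empty p orbital (0, but keeps the ring conjugated) give 2 π electrons. Since 2 = 4n+2 (n=0), it is aromatic (cyclopropenyl cation).
3 of the 4 rings are aromatic. Total: 3.

3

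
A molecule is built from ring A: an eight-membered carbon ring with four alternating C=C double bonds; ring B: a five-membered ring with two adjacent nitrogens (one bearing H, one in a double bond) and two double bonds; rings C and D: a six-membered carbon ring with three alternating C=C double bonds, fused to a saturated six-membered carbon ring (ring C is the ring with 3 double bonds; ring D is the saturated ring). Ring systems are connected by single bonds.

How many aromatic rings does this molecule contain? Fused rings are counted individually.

Ring A has only sp² ring atoms; a planar conformation would have a fully conjugated π system of 8 electrons. But 8 = 4(2), which is 4n not 4n+2, so ring A is not aromatic (cyclooctatetraene) — cyclooctatetraene distorts into a non-planar tub to avoid antiaromaticity.
Ring B is fully conjugated (every ring atom contributes a p orbital); 2 ring double bonds (4 π electrons) plus a heteroatom lone pair (2) give 6 π electrons. 6 = 4(1)+2, so ring B is aromatic (pyrazole).
Ring C is fully conjugated (every ring atom contributes a p orbital); 3 ring double bonds give 6 π electrons. 6 = 4(1)+2, so ring C is aromatic (benzene ring).
Ring D has four sp³ carbons, so it is not fully conjugated — not aromatic (cyclohexane ring).
Aromatic: B, C. Total: 2.

2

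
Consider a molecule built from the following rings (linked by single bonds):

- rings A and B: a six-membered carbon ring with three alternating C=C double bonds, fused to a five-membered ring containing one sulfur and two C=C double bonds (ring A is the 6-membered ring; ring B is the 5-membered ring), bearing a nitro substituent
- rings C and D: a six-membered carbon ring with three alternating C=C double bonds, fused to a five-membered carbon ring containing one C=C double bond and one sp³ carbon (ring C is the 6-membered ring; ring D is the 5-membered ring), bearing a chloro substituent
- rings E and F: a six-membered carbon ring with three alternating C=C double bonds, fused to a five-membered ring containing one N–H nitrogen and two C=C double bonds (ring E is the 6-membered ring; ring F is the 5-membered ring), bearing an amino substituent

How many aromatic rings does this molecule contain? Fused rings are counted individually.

5

Rings A and B form a fused bicyclic system (with one sulfur) with 9 sp² atoms and 10 π electrons from ring double bonds plus a heteroatom lone pair. 10 = 4(2)+2, so the system is aromatic and both rings count as aromatic (benzothiophene).
Ring C is planar and fully conjugated; 3 ring double bonds give 6 π electrons. Since 6 = 4n+2 (n=1), ring C is aromatic (benzene ring).
Ring D has one sp³ carbon, so it is not fully conjugated — not aromatic (cyclopentene ring).
Rings E and F form a fused bicyclic system (with one N–H) with 9 sp² atoms and 10 π electrons from ring double bonds plus a heteroatom lone pair. 10 = 4(2)+2, so the system is aromatic and both rings count as aromatic (indole).
Aromatic: A, B, C, E, F. Total: 5.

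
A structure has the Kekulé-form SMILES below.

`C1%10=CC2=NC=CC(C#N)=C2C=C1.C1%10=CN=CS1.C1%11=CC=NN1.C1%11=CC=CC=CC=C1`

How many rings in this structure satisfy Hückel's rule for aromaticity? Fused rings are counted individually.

The SMILES encodes two fused six-membered rings, each with three alternating double bonds; one ring is all carbon and the other has one ring nitrogen; a five-membered ring with a sulfur at position 1 and a nitrogen at position 3 (in a C=N bond), with two double bonds; a five-membered ring with two adjacent nitrogens (one bearing H, one in a double bond) and two double bonds; an eight-membered carbon ring with four alternating C=C double bonds.
The fused 6/6-membered bicyclic (with one nitrogen) is a single π system with 10 sp² atoms and 10 π electrons from ring double bonds. 10 = 4(2)+2, so the system is aromatic and both rings count as aromatic (quinoline).
The 5-membered ring with one sulfur and one =N– is fully conjugated (every ring atom contributes a p orbital); 2 ring double bonds (4 π electrons) plus a heteroatom lone pair (2) give 6 π electrons. Since 6 = 4n+2 (n=1), it is aromatic (thiazole).
The 5-membered ring with two adjacent nitrogens (one N–H, one =N–) has a continuous p-orbital overlap around the ring; 2 ring double bonds (4 π electrons) plus a heteroatom lone pair (2) give 6 π electrons. That satisfies 4n+2 with n=1, so it is aromatic (pyrazole).
The 8-membered ring has only sp² ring atoms; a planar conformation would have a fully conjugated π system of 8 electrons. But 8 = 4(2), which is 4n not 4n+2, so it is not aromatic (cyclooctatetraene) — cyclooctatetraene distorts into a non-planar tub to avoid antiaromaticity.
4 of the 5 rings are aromatic. Total: 4.

4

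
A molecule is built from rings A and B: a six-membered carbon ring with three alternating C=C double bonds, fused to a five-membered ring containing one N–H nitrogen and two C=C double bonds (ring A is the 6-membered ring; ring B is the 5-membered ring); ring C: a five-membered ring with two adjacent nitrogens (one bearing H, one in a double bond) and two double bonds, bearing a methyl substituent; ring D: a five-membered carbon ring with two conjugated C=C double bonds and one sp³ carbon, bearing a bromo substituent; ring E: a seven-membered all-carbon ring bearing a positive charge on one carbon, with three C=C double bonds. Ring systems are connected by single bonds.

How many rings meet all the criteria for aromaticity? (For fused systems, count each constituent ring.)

4

Rings A and B form a fused bicyclic system (with one N–H) with 9 sp² atoms and 10 π electrons from ring double bonds plus a heteroatom lone pair. 10 = 4(2)+2, so the system is aromatic and both rings count as aromatic (indole).
Ring C is fully conjugated (every ring atom contributes a p orbital); 2 ring double bonds (4 π electrons) plus a heteroatom lone pair (2) give 6 π electrons. 6 = 4(1)+2, so ring C is aromatic (pyrazole).
Ring D has one sp³ carbon, so it is not fully conjugated — not aromatic (cyclopentadiene).
Ring E is fully conjugated (every ring atom contributes a p orbital); 3 ring double bonds (6 π electrons) plus the carbocation's empty p orbital (0, but keeps the ring conjugated) give 6 π electrons. Since 6 = 4n+2 (n=1), ring E is aromatic (tropylium cation).
Aromatic: A, B, C, E. Total: 4.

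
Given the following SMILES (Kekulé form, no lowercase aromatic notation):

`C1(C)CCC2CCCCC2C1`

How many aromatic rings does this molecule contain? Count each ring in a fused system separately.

The SMILES encodes two fused six-membered saturated carbon rings.
The 6-membered ring has only sp³ atoms, so it is not fully conjugated — not aromatic (cyclohexane ring).
The second 6-membered ring has only sp³ atoms, so it is not fully conjugated — not aromatic (cyclohexane ring).
None of the rings are aromatic. Total: 0.

0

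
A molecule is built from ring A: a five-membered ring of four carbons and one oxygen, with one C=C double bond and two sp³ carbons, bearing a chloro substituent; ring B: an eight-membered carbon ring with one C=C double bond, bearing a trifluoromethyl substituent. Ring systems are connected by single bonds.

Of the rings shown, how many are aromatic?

0

Ring A has two sp³ carbons, so it is not fully conjugated — not aromatic (2,3-dihydrofuran).
Ring B has six sp³ carbons, so it is not fully conjugated — not aromatic (cyclooctene).
No ring is aromatic. Total: 0.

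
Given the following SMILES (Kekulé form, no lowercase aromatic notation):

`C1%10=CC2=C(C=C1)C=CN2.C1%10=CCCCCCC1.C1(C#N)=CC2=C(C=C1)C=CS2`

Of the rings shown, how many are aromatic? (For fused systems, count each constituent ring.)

The SMILES encodes a six-membered carbon ring with three alternating C=C double bonds, fused to a five-membered ring containing one N–H nitrogen and two C=C double bonds; an eight-membered carbon ring with one C=C double bond; a six-membered carbon ring with three alternating C=C double bonds, fused to a five-membered ring containing one sulfur and two C=C double bonds.
The fused 6/5-membered bicyclic (with one N–H) is a single π system with 9 sp² atoms and 10 π electrons from ring double bonds plus a heteroatom lone pair. 10 = 4(2)+2, so the system is aromatic and both rings count as aromatic (indole).
The 8-membered ring has six sp³ carbons, so it is not fully conjugated — not aromatic (cyclooctene).
The fused 6/5-membered bicyclic (with one sulfur) is a single π system with 9 sp² atoms and 10 π electrons from ring double bonds plus a heteroatom lone pair. 10 = 4(2)+2, so the system is aromatic and both rings count as aromatic (benzothiophene).
4 of the 5 rings are aromatic. Total: 4.

4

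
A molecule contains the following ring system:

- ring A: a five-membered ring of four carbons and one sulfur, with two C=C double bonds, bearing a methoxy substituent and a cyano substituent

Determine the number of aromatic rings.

Ring A has a continuous p-orbital overlap around the ring; 2 ring double bonds (4 π electrons) plus a heteroatom lone pair (2) give 6 π electrons. 6 = 4(1)+2, so ring A is aromatic (thiophene).

1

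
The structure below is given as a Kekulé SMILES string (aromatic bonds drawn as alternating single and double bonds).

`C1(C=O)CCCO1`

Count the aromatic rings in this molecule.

The SMILES encodes a five-membered saturated ring of four carbons and one oxygen.
The 5-membered ring with one oxygen has only sp³ atoms, so it is not fully conjugated — not aromatic (tetrahydrofuran).

0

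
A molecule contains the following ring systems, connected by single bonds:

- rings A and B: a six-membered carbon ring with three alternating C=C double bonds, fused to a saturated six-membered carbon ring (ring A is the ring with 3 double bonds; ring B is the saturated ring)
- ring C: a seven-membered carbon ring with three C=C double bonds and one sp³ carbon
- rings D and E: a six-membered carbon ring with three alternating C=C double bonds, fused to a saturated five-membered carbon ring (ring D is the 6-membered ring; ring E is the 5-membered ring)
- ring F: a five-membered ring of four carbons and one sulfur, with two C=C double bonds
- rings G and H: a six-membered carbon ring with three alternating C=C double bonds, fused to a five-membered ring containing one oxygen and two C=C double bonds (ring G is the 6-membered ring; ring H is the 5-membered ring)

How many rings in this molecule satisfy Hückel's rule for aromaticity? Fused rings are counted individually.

5

Ring A is planar and fully conjugated; 3 ring double bonds give 6 π electrons. Since 6 = 4n+2 (n=1), ring A is aromatic (benzene ring).
Ring B has four sp³ carbons, so it is not fully conjugated — not aromatic (cyclohexane ring).
Ring C has one sp³ carbon, so it is not fully conjugated — not aromatic (cycloheptatriene).
Ring D has a continuous p-orbital overlap around the ring; 3 ring double bonds give 6 π electrons. 6 = 4(1)+2, so ring D is aromatic (benzene ring).
Ring E has three sp³ carbons, so it is not fully conjugated — not aromatic (cyclopentane ring).
Ring F has a continuous p-orbital overlap around the ring; 2 ring double bonds (4 π electrons) plus a heteroatom lone pair (2) give 6 π electrons. 6 = 4(1)+2, so ring F is aromatic (thiophene).
Rings G and H form a fused bicyclic system (with one oxygen) with 9 sp² atoms and 10 π electrons from ring double bonds plus a heteroatom lone pair. 10 = 4(2)+2, so the system is aromatic and both rings count as aromatic (benzofuran).
Aromatic: A, D, F, G, H. Total: 5.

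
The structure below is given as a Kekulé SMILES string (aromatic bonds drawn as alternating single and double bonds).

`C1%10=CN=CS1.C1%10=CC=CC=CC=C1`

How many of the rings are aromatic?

1

The SMILES encodes a five-membered ring with a sulfur at position 1 and a nitrogen at position 3 (in a C=N bond), with two double bonds; an eight-membered carbon ring with four alternating C=C double bonds.
The 5-membered ring with one sulfur and one =N– is fully conjugated (every ring atom contributes a p orbital); 2 ring double bonds (4 π electrons) plus a heteroatom lone pair (2) give 6 π electrons. 6 = 4(1)+2, so it is aromatic (thiazole).
The 8-membered ring has only sp² ring atoms; a planar conformation would have a fully conjugated π system of 8 electrons. But 8 = 4(2), which is 4n not 4n+2, so it is not aromatic (cyclooctatetraene) — cyclooctatetraene distorts into a non-planar tub to avoid antiaromaticity.
1 of the 2 rings is aromatic. Total: 1.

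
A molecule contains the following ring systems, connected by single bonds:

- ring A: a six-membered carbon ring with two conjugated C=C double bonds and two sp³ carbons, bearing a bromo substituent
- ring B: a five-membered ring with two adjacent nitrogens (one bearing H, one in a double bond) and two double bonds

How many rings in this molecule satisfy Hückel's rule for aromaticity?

Ring A has two sp³ carbons, so it is not fully conjugated — not aromatic (1,3-cyclohexadiene).
Ring B is planar and fully conjugated; 2 ring double bonds (4 π electrons) plus a heteroatom lone pair (2) give 6 π electrons. Since 6 = 4n+2 (n=1), ring B is aromatic (pyrazole).
Aromatic: B. Total: 1.

1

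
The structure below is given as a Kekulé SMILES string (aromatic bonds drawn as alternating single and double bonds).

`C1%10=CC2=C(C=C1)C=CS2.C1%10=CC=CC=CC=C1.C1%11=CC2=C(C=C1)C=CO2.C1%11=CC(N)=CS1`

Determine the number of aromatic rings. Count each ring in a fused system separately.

5

The SMILES encodes a six-membered carbon ring with three alternating C=C double bonds, fused to a five-membered ring containing one sulfur and two C=C double bonds; an eight-membered carbon ring with four alternating C=C double bonds; a six-membered carbon ring with three alternating C=C double bonds, fused to a five-membered ring containing one oxygen and two C=C double bonds; a five-membered ring of four carbons and one sulfur, with two C=C double bonds.
The fused 6/5-membered bicyclic (with one sulfur) is a single π system with 9 sp² atoms and 10 π electrons from ring double bonds plus a heteroatom lone pair. 10 = 4(2)+2, so the system is aromatic and both rings count as aromatic (benzothiophene).
The 8-membered ring has only sp² ring atoms; a planar conformation would have a fully conjugated π system of 8 electrons. But 8 = 4(2), which is 4n not 4n+2, so it is not aromatic (cyclooctatetraene) — cyclooctatetraene distorts into a non-planar tub to avoid antiaromaticity.
The fused 6/5-membered bicyclic (with one oxygen) is a single π system with 9 sp² atoms and 10 π electrons from ring double bonds plus a heteroatom lone pair. 10 = 4(2)+2, so the system is aromatic and both rings count as aromatic (benzofuran).
The 5-membered ring with one sulfur has a continuous p-orbital overlap around the ring; 2 ring double bonds (4 π electrons) plus a heteroatom lone pair (2) give 6 π electrons. That satisfies 4n+2 with n=1, so it is aromatic (thiophene).
5 of the 6 rings are aromatic. Total: 5.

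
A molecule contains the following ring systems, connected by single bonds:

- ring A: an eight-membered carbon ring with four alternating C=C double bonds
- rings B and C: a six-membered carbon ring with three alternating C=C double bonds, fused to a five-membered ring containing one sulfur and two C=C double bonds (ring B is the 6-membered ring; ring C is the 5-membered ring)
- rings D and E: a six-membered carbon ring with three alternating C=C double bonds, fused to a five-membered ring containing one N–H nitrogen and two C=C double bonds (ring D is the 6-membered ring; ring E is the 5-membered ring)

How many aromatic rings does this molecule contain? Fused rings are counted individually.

4

Ring A has only sp² ring atoms; a planar conformation would have a fully conjugated π system of 8 electrons. But 8 = 4(2), which is 4n not 4n+2, so ring A is not aromatic (cyclooctatetraene) — cyclooctatetraene distorts into a non-planar tub to avoid antiaromaticity.
Rings B and C form a fused bicyclic system (with one sulfur) with 9 sp² atoms and 10 π electrons from ring double bonds plus a heteroatom lone pair. 10 = 4(2)+2, so the system is aromatic and both rings count as aromatic (benzothiophene).
Rings D and E form a fused bicyclic system (with one N–H) with 9 sp² atoms and 10 π electrons from ring double bonds plus a heteroatom lone pair. 10 = 4(2)+2, so the system is aromatic and both rings count as aromatic (indole).
Aromatic: B, C, D, E. Total: 4.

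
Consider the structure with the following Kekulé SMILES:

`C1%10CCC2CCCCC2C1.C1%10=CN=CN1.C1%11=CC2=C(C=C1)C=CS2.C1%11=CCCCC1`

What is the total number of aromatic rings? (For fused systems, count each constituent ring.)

The SMILES encodes two fused six-membered saturated carbon rings; a five-membered ring with nitrogens at positions 1 and 3 (one bearing H, one in a C=N bond) and two double bonds; a six-membered carbon ring with three alternating C=C double bonds, fused to a five-membered ring containing one sulfur and two C=C double bonds; a six-membered carbon ring with one C=C double bond.
The 6-membered ring has only sp³ atoms, so it is not fully conjugated — not aromatic (cyclohexane ring).
The second 6-membered ring has only sp³ atoms, so it is not fully conjugated — not aromatic (cyclohexane ring).
The 5-membered ring with two nitrogens (one N–H, one =N–) is fully conjugated (every ring atom contributes a p orbital); 2 ring double bonds (4 π electrons) plus a heteroatom lone pair (2) give 6 π electrons. 6 = 4(1)+2, so it is aromatic (imidazole).
The fused 6/5-membered bicyclic (with one sulfur) is a single π system with 9 sp² atoms and 10 π electrons from ring double bonds plus a heteroatom lone pair. 10 = 4(2)+2, so the system is aromatic and both rings count as aromatic (benzothiophene).
The third 6-membered ring has four sp³ carbons, so it is not fully conjugated — not aromatic (cyclohexene).
3 of the 6 rings are aromatic. Total: 3.

3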